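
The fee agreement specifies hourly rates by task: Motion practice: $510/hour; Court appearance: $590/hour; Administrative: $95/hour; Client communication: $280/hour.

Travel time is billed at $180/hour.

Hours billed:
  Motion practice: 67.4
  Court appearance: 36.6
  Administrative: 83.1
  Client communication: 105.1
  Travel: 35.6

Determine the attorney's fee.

Motion practice: 67.4 × $510 = $34,374.00
Court appearance: 36.6 × $590 = $21,594.00
Administrative: 83.1 × $95 = $7,894.50
Client communication: 105.1 × $280 = $29,428.00
Subtotal: $34,374.00 + $21,594.00 + $7,894.50 + $29,428.00 = $93,290.50
Travel: 35.6 × $180 = $6,408.00
Total: $93,290.50 + $6,408.00 = $99,698.50

$99,698.50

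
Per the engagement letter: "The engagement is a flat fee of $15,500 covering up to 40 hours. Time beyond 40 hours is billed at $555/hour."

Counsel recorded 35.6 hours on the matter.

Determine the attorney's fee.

35.6 hours is within the 40-hour scope; only the flat fee applies.

$15,500.00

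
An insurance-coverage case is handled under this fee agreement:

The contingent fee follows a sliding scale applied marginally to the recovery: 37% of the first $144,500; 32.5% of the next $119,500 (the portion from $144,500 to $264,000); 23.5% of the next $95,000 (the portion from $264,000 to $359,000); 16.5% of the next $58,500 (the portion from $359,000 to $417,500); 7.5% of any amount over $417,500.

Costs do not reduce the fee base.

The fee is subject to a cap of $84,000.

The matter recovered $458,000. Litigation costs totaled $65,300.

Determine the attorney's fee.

Fee base is the gross recovery, $458,000; costs are reimbursed separately.
First $144,500 at 37% = $53,465.00
Next $119,500 at 32.5% = $38,837.50
Next $95,000 at 23.5% = $22,325.00
Next $58,500 at 16.5% = $9,652.50
Remaining $40,500 at 7.5% = $3,037.50
Fee: $53,465.00 + $38,837.50 + $22,325.00 + $9,652.50 + $3,037.50 = $127,317.50
$127,317.50 exceeds the $84,000 cap, so the fee is capped at $84,000.00.

$84,000.00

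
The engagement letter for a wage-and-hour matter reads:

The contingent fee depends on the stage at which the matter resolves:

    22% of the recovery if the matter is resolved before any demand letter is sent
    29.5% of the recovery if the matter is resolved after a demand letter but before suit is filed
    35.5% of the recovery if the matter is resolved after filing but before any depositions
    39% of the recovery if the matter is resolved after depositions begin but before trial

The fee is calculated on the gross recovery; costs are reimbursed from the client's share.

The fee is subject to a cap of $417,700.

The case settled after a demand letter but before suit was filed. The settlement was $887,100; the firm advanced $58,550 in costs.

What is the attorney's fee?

$261,694.50

Fee base is the gross recovery, $887,100; costs are reimbursed separately.
The matter settled after a demand letter but before suit was filed, so the 29.5% rate applies.
$887,100 × 29.5% = $261,694.50
$261,694.50 is under the $417,700 cap.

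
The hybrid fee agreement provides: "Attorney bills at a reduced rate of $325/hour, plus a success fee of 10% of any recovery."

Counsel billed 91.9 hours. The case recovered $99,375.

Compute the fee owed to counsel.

$39,805.00

Hourly: 91.9 × $325 = $29,867.50
Success fee: 10% of $99,375 = $9,937.50
Total: $29,867.50 + $9,937.50 = $39,805.00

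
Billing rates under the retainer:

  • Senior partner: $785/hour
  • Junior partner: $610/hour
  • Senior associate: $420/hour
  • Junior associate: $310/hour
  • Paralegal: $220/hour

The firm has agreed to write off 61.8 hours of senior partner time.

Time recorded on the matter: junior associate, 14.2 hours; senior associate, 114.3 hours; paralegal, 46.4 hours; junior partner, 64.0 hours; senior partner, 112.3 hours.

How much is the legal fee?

Senior partner: 112.3 × $785 = $88,155.50
Junior partner: 64.0 × $610 = $39,040.00
Senior associate: 114.3 × $420 = $48,006.00
Junior associate: 14.2 × $310 = $4,402.00
Paralegal: 46.4 × $220 = $10,208.00
Subtotal: $189,811.50
Write-off: 61.8 × $785 = $48,513.00
Total: $189,811.50 − $48,513.00 = $141,298.50

$141,298.50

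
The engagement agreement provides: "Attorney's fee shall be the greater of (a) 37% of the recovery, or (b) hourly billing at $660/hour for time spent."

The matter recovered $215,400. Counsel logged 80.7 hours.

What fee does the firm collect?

(a) 37% of $215,400 = $79,698.00
(b) 80.7 × $660 = $53,262.00
The greater is (a): $79,698.00.

$79,698.00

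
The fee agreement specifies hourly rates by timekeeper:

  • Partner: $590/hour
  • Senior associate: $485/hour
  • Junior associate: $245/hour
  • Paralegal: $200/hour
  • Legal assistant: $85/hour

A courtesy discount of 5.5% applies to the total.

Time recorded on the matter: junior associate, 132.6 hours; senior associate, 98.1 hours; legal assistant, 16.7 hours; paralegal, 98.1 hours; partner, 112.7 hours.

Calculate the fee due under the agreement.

Partner: 112.7 × $590 = $66,493.00
Senior associate: 98.1 × $485 = $47,578.50
Junior associate: 132.6 × $245 = $32,487.00
Paralegal: 98.1 × $200 = $19,620.00
Legal assistant: 16.7 × $85 = $1,419.50
Subtotal: $167,598.00
Less 5.5% discount: −$9,217.89
Total: $167,598.00 − $9,217.89 = $158,380.11

$158,380.11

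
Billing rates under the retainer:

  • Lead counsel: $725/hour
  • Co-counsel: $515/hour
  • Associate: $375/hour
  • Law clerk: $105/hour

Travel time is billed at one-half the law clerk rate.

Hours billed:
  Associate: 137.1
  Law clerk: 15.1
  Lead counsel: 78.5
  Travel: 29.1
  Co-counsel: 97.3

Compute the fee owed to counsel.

$161,547.75

Lead counsel: 78.5 × $725 = $56,912.50
Co-counsel: 97.3 × $515 = $50,109.50
Associate: 137.1 × $375 = $51,412.50
Law clerk: 15.1 × $105 = $1,585.50
Subtotal: $56,912.50 + $50,109.50 + $51,412.50 + $1,585.50 = $160,020.00
Travel: 29.1 × ($105 ÷ 2) = 29.1 × $52.50 = $1,527.75
Total: $160,020.00 + $1,527.75 = $161,547.75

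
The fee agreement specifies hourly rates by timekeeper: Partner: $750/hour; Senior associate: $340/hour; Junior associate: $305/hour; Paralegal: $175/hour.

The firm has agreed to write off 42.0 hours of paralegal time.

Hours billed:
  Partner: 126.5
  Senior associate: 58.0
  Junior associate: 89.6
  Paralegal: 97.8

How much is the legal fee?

Partner: 126.5 × $750 = $94,875.00
Senior associate: 58.0 × $340 = $19,720.00
Junior associate: 89.6 × $305 = $27,328.00
Paralegal: 97.8 × $175 = $17,115.00
Subtotal: $159,038.00
Write-off: 42.0 × $175 = $7,350.00
Total: $159,038.00 − $7,350.00 = $151,688.00

$151,688.00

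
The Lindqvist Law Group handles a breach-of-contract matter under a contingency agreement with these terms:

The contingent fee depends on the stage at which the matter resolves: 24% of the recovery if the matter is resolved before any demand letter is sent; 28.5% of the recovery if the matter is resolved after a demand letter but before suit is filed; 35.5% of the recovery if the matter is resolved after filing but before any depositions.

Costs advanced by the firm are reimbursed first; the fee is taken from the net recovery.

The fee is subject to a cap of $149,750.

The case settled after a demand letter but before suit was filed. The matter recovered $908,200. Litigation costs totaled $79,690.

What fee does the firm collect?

Fee base (net of costs): $908,200 − $79,690 = $828,510
The matter settled after a demand letter but before suit was filed, so the 28.5% rate applies.
$828,510 × 28.5% = $236,125.35
$236,125.35 exceeds the $149,750 cap, so the fee is capped at $149,750.00.

$149,750.00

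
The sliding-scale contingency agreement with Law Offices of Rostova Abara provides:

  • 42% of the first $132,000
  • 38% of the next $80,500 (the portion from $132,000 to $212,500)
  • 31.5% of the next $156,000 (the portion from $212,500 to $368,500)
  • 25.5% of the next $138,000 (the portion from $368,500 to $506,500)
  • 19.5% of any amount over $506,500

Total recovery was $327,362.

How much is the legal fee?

$122,211.53

First $132,000 at 42% = $55,440.00
Next $80,500 at 38% = $30,590.00
Remaining $114,862 at 31.5% = $36,181.53
Fee: $55,440.00 + $30,590.00 + $36,181.53 = $122,211.53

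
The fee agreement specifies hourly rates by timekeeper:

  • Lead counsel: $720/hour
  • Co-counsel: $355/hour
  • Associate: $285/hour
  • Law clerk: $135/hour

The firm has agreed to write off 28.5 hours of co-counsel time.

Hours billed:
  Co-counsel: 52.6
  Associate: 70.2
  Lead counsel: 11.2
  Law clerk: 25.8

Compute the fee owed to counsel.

$40,109.50

Lead counsel: 11.2 × $720 = $8,064.00
Co-counsel: 52.6 × $355 = $18,673.00
Associate: 70.2 × $285 = $20,007.00
Law clerk: 25.8 × $135 = $3,483.00
Subtotal: $50,227.00
Write-off: 28.5 × $355 = $10,117.50
Total: $50,227.00 − $10,117.50 = $40,109.50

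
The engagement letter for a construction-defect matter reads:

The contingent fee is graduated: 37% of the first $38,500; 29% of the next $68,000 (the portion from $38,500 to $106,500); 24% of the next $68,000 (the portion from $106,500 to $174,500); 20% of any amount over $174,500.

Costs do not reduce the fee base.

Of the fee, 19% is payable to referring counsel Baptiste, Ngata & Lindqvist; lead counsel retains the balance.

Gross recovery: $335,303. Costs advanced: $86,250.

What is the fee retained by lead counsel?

Fee base is the gross recovery, $335,303; costs are reimbursed separately.
First $38,500 at 37% = $14,245.00
Next $68,000 at 29% = $19,720.00
Next $68,000 at 24% = $16,320.00
Remaining $160,803 at 20% = $32,160.60
Fee: $14,245.00 + $19,720.00 + $16,320.00 + $32,160.60 = $82,445.60
Referral share: 19% of $82,445.60 = $15,664.66; lead counsel retains $82,445.60 − $15,664.66 = $66,780.94.

$66,780.94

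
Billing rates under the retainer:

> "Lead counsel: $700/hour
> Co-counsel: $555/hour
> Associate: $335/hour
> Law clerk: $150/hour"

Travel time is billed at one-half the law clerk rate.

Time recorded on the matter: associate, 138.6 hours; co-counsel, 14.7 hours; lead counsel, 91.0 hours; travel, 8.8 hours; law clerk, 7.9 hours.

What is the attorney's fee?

$120,134.50

Lead counsel: 91.0 × $700 = $63,700.00
Co-counsel: 14.7 × $555 = $8,158.50
Associate: 138.6 × $335 = $46,431.00
Law clerk: 7.9 × $150 = $1,185.00
Subtotal: $63,700.00 + $8,158.50 + $46,431.00 + $1,185.00 = $119,474.50
Travel: 8.8 × ($150 ÷ 2) = 8.8 × $75.00 = $660.00
Total: $119,474.50 + $660.00 = $120,134.50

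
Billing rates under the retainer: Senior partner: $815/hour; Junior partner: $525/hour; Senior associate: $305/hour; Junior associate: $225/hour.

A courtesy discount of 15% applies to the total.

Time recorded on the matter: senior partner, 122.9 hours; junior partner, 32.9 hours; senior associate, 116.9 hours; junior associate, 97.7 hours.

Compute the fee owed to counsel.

$148,812.05

Senior partner: 122.9 × $815 = $100,163.50
Junior partner: 32.9 × $525 = $17,272.50
Senior associate: 116.9 × $305 = $35,654.50
Junior associate: 97.7 × $225 = $21,982.50
Subtotal: $175,073.00
Less 15% discount: −$26,260.95
Total: $175,073.00 − $26,260.95 = $148,812.05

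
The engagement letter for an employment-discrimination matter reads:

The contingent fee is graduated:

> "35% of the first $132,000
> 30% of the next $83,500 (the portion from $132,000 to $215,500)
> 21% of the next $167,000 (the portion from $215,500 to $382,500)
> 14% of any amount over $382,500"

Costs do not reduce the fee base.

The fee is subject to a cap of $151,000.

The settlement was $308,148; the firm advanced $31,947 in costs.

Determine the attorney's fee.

$90,706.08

Fee base is the gross recovery, $308,148; costs are reimbursed separately.
First $132,000 at 35% = $46,200.00
Next $83,500 at 30% = $25,050.00
Remaining $92,648 at 21% = $19,456.08
Fee: $46,200.00 + $25,050.00 + $19,456.08 = $90,706.08
$90,706.08 is under the $151,000 cap.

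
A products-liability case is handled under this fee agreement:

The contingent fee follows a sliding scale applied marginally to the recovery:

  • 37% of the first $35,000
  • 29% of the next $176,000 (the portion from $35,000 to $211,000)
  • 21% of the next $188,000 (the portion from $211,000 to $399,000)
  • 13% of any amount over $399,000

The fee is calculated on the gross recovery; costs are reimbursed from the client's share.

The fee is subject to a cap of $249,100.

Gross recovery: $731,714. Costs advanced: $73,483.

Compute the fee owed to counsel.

Fee base is the gross recovery, $731,714; costs are reimbursed separately.
First $35,000 at 37% = $12,950.00
Next $176,000 at 29% = $51,040.00
Next $188,000 at 21% = $39,480.00
Remaining $332,714 at 13% = $43,252.82
Fee: $12,950.00 + $51,040.00 + $39,480.00 + $43,252.82 = $146,722.82
$146,722.82 is under the $249,100 cap.

$146,722.82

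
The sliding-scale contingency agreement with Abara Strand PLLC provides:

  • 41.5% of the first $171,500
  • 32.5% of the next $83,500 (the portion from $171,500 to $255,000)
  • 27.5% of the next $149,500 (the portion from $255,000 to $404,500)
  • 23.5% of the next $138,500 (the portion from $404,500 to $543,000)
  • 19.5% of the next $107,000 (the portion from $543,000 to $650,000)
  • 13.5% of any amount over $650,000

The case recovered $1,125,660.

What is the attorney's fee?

$257,049.10

First $171,500 at 41.5% = $71,172.50
Next $83,500 at 32.5% = $27,137.50
Next $149,500 at 27.5% = $41,112.50
Next $138,500 at 23.5% = $32,547.50
Next $107,000 at 19.5% = $20,865.00
Remaining $475,660 at 13.5% = $64,214.10
Fee: $71,172.50 + $27,137.50 + $41,112.50 + $32,547.50 + $20,865.00 + $64,214.10 = $257,049.10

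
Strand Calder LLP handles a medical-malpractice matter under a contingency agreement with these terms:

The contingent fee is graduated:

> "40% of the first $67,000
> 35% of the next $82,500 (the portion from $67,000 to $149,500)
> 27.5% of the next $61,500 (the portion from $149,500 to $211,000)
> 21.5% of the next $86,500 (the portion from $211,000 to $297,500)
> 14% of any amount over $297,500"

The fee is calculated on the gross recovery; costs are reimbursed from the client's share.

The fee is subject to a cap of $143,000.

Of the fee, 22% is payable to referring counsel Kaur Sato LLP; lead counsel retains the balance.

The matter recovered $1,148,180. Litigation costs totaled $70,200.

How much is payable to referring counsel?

$31,460.00

Fee base is the gross recovery, $1,148,180; costs are reimbursed separately.
First $67,000 at 40% = $26,800.00
Next $82,500 at 35% = $28,875.00
Next $61,500 at 27.5% = $16,912.50
Next $86,500 at 21.5% = $18,597.50
Remaining $850,680 at 14% = $119,095.20
Fee: $26,800.00 + $28,875.00 + $16,912.50 + $18,597.50 + $119,095.20 = $210,280.20
$210,280.20 exceeds the $143,000 cap, so the fee is capped at $143,000.00.
Referral share: 22% of $143,000.00 = $31,460.00; lead counsel retains $143,000.00 − $31,460.00 = $111,540.00.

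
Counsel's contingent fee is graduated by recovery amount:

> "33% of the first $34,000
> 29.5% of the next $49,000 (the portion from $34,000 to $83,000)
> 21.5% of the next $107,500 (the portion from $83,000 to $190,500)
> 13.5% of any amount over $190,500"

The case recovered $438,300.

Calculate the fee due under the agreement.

$82,240.50

First $34,000 at 33% = $11,220.00
Next $49,000 at 29.5% = $14,455.00
Next $107,500 at 21.5% = $23,112.50
Remaining $247,800 at 13.5% = $33,453.00
Fee: $11,220.00 + $14,455.00 + $23,112.50 + $33,453.00 = $82,240.50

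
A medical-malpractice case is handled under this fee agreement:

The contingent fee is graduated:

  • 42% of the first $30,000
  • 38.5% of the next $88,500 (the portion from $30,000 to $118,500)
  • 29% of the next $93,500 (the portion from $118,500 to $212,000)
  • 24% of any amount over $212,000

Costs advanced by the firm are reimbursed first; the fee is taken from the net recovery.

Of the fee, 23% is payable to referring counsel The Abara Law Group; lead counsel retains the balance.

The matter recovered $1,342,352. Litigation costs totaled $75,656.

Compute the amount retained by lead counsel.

Fee base (net of costs): $1,342,352 − $75,656 = $1,266,696
First $30,000 at 42% = $12,600.00
Next $88,500 at 38.5% = $34,072.50
Next $93,500 at 29% = $27,115.00
Remaining $1,054,696 at 24% = $253,127.04
Fee: $12,600.00 + $34,072.50 + $27,115.00 + $253,127.04 = $326,914.54
Referral share: 23% of $326,914.54 = $75,190.34; lead counsel retains $326,914.54 − $75,190.34 = $251,724.20.

$251,724.20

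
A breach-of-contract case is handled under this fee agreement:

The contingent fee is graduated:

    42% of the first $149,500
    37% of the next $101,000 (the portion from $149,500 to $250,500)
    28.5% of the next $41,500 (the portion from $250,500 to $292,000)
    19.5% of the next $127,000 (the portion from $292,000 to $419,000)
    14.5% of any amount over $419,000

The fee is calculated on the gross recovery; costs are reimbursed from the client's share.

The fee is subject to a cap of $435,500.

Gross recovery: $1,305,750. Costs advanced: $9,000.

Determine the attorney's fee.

Fee base is the gross recovery, $1,305,750; costs are reimbursed separately.
First $149,500 at 42% = $62,790.00
Next $101,000 at 37% = $37,370.00
Next $41,500 at 28.5% = $11,827.50
Next $127,000 at 19.5% = $24,765.00
Remaining $886,750 at 14.5% = $128,578.75
Fee: $62,790.00 + $37,370.00 + $11,827.50 + $24,765.00 + $128,578.75 = $265,331.25
$265,331.25 is under the $435,500 cap.

$265,331.25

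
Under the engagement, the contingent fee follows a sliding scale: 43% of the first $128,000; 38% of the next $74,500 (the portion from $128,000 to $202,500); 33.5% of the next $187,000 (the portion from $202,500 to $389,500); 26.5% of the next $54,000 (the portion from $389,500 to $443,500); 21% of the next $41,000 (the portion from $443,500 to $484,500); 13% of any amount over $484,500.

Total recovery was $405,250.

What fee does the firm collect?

$150,168.75

First $128,000 at 43% = $55,040.00
Next $74,500 at 38% = $28,310.00
Next $187,000 at 33.5% = $62,645.00
Remaining $15,750 at 26.5% = $4,173.75
Fee: $55,040.00 + $28,310.00 + $62,645.00 + $4,173.75 = $150,168.75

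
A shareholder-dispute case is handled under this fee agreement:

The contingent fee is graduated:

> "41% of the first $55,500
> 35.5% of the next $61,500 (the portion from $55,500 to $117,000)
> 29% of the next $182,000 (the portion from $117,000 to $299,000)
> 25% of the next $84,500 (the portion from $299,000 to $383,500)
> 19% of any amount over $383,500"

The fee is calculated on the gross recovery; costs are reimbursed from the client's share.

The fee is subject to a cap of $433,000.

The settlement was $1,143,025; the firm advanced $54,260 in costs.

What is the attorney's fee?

$262,802.25

Fee base is the gross recovery, $1,143,025; costs are reimbursed separately.
First $55,500 at 41% = $22,755.00
Next $61,500 at 35.5% = $21,832.50
Next $182,000 at 29% = $52,780.00
Next $84,500 at 25% = $21,125.00
Remaining $759,525 at 19% = $144,309.75
Fee: $22,755.00 + $21,832.50 + $52,780.00 + $21,125.00 + $144,309.75 = $262,802.25
$262,802.25 is under the $433,000 cap.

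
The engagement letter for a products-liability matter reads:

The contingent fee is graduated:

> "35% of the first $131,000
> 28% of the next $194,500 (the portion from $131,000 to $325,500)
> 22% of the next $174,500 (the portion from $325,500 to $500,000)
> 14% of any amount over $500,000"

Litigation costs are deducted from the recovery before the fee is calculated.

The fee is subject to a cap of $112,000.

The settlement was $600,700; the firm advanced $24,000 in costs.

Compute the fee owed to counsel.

Fee base (net of costs): $600,700 − $24,000 = $576,700
First $131,000 at 35% = $45,850.00
Next $194,500 at 28% = $54,460.00
Next $174,500 at 22% = $38,390.00
Remaining $76,700 at 14% = $10,738.00
Fee: $45,850.00 + $54,460.00 + $38,390.00 + $10,738.00 = $149,438.00
$149,438.00 exceeds the $112,000 cap, so the fee is capped at $112,000.00.

$112,000.00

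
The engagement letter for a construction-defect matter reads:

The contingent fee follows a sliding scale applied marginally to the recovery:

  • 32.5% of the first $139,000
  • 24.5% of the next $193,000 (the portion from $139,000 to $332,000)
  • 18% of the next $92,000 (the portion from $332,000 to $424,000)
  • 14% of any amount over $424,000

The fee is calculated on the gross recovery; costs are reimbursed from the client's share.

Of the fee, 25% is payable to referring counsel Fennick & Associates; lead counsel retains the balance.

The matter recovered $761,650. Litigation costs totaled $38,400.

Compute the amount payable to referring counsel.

$39,072.75

Fee base is the gross recovery, $761,650; costs are reimbursed separately.
First $139,000 at 32.5% = $45,175.00
Next $193,000 at 24.5% = $47,285.00
Next $92,000 at 18% = $16,560.00
Remaining $337,650 at 14% = $47,271.00
Fee: $45,175.00 + $47,285.00 + $16,560.00 + $47,271.00 = $156,291.00
Referral share: 25% of $156,291.00 = $39,072.75; lead counsel retains $156,291.00 − $39,072.75 = $117,218.25.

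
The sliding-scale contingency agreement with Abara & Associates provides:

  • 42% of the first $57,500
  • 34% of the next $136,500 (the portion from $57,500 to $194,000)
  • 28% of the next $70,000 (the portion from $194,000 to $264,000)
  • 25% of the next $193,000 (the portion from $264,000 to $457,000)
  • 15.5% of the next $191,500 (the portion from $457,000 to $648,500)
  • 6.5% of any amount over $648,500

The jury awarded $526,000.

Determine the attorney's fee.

$149,105.00

First $57,500 at 42% = $24,150.00
Next $136,500 at 34% = $46,410.00
Next $70,000 at 28% = $19,600.00
Next $193,000 at 25% = $48,250.00
Remaining $69,000 at 15.5% = $10,695.00
Fee: $24,150.00 + $46,410.00 + $19,600.00 + $48,250.00 + $10,695.00 = $149,105.00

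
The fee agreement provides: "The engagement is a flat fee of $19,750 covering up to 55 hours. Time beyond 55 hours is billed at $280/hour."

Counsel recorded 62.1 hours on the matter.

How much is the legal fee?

Flat fee: $19,750.00
Excess hours: 62.1 − 55 = 7.1
Overrun: 7.1 × $280 = $1,988.00
Total: $19,750.00 + $1,988.00 = $21,738.00

$21,738.00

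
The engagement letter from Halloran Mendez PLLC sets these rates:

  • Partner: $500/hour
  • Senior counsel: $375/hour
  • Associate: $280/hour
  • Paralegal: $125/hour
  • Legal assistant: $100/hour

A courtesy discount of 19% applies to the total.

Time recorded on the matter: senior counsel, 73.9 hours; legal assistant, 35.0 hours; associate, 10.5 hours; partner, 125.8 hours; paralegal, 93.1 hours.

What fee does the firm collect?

Partner: 125.8 × $500 = $62,900.00
Senior counsel: 73.9 × $375 = $27,712.50
Associate: 10.5 × $280 = $2,940.00
Paralegal: 93.1 × $125 = $11,637.50
Legal assistant: 35.0 × $100 = $3,500.00
Subtotal: $108,690.00
Less 19% discount: −$20,651.10
Total: $108,690.00 − $20,651.10 = $88,038.90

$88,038.90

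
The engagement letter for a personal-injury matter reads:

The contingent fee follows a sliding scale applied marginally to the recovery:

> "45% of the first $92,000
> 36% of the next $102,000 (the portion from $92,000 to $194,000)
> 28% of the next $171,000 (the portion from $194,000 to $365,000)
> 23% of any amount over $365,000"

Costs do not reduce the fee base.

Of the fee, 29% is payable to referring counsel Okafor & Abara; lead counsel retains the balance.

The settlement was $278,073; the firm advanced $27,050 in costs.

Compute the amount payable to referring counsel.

Fee base is the gross recovery, $278,073; costs are reimbursed separately.
First $92,000 at 45% = $41,400.00
Next $102,000 at 36% = $36,720.00
Remaining $84,073 at 28% = $23,540.44
Fee: $41,400.00 + $36,720.00 + $23,540.44 = $101,660.44
Referral share: 29% of $101,660.44 = $29,481.53; lead counsel retains $101,660.44 − $29,481.53 = $72,178.91.

$29,481.53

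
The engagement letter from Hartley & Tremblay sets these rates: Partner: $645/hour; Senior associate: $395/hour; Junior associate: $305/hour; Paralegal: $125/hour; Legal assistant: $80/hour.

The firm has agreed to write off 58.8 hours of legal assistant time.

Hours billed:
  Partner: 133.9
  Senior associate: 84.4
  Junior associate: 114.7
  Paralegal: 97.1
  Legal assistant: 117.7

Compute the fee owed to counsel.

$171,536.50

Partner: 133.9 × $645 = $86,365.50
Senior associate: 84.4 × $395 = $33,338.00
Junior associate: 114.7 × $305 = $34,983.50
Paralegal: 97.1 × $125 = $12,137.50
Legal assistant: 117.7 × $80 = $9,416.00
Subtotal: $176,240.50
Write-off: 58.8 × $80 = $4,704.00
Total: $176,240.50 − $4,704.00 = $171,536.50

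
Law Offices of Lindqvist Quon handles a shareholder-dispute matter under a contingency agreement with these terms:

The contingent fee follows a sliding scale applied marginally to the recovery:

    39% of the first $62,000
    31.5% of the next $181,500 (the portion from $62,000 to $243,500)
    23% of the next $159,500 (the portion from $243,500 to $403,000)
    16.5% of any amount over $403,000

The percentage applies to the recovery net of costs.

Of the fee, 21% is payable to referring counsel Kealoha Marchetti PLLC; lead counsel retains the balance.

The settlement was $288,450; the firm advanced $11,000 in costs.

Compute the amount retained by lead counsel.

Fee base (net of costs): $288,450 − $11,000 = $277,450
First $62,000 at 39% = $24,180.00
Next $181,500 at 31.5% = $57,172.50
Remaining $33,950 at 23% = $7,808.50
Fee: $24,180.00 + $57,172.50 + $7,808.50 = $89,161.00
Referral share: 21% of $89,161.00 = $18,723.81; lead counsel retains $89,161.00 − $18,723.81 = $70,437.19.

$70,437.19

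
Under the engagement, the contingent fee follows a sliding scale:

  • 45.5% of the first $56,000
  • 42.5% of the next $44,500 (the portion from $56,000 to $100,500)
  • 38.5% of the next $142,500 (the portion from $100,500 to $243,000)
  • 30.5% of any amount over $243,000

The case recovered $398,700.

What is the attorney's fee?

$146,743.50

First $56,000 at 45.5% = $25,480.00
Next $44,500 at 42.5% = $18,912.50
Next $142,500 at 38.5% = $54,862.50
Remaining $155,700 at 30.5% = $47,488.50
Fee: $25,480.00 + $18,912.50 + $54,862.50 + $47,488.50 = $146,743.50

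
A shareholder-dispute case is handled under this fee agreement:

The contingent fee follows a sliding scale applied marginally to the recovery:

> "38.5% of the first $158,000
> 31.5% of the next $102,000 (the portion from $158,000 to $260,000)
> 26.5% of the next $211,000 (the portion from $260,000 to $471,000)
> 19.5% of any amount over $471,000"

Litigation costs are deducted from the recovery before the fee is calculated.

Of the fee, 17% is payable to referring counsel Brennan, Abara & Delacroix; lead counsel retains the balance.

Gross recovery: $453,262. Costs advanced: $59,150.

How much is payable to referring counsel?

$21,844.95

Fee base (net of costs): $453,262 − $59,150 = $394,112
First $158,000 at 38.5% = $60,830.00
Next $102,000 at 31.5% = $32,130.00
Remaining $134,112 at 26.5% = $35,539.68
Fee: $60,830.00 + $32,130.00 + $35,539.68 = $128,499.68
Referral share: 17% of $128,499.68 = $21,844.95; lead counsel retains $128,499.68 − $21,844.95 = $106,654.73.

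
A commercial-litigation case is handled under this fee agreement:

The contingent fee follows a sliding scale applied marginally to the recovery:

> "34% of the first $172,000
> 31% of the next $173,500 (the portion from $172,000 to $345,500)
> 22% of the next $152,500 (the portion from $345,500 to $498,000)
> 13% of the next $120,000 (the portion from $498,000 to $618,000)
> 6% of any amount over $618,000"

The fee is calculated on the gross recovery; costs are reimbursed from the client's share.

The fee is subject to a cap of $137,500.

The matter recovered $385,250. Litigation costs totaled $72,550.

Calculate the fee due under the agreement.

$121,010.00

Fee base is the gross recovery, $385,250; costs are reimbursed separately.
First $172,000 at 34% = $58,480.00
Next $173,500 at 31% = $53,785.00
Remaining $39,750 at 22% = $8,745.00
Fee: $58,480.00 + $53,785.00 + $8,745.00 = $121,010.00
$121,010.00 is under the $137,500 cap.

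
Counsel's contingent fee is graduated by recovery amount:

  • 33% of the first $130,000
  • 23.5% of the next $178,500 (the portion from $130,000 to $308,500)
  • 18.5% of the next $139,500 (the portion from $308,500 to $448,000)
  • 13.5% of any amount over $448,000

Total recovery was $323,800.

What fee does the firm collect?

$87,678.00

First $130,000 at 33% = $42,900.00
Next $178,500 at 23.5% = $41,947.50
Remaining $15,300 at 18.5% = $2,830.50
Fee: $42,900.00 + $41,947.50 + $2,830.50 = $87,678.00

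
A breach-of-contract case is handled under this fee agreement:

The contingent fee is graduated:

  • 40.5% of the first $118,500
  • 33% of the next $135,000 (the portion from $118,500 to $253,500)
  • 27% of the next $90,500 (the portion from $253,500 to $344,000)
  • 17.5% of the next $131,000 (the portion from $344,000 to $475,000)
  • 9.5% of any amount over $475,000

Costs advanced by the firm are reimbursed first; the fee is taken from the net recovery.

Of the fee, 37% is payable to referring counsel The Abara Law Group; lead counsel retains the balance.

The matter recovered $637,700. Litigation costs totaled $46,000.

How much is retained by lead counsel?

$95,123.07

Fee base (net of costs): $637,700 − $46,000 = $591,700
First $118,500 at 40.5% = $47,992.50
Next $135,000 at 33% = $44,550.00
Next $90,500 at 27% = $24,435.00
Next $131,000 at 17.5% = $22,925.00
Remaining $116,700 at 9.5% = $11,086.50
Fee: $47,992.50 + $44,550.00 + $24,435.00 + $22,925.00 + $11,086.50 = $150,989.00
Referral share: 37% of $150,989.00 = $55,865.93; lead counsel retains $150,989.00 − $55,865.93 = $95,123.07.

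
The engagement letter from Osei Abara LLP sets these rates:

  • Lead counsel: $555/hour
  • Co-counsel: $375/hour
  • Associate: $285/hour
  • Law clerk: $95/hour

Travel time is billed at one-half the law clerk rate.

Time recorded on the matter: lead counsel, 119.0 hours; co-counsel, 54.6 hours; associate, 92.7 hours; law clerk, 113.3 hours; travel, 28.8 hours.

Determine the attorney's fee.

Lead counsel: 119.0 × $555 = $66,045.00
Co-counsel: 54.6 × $375 = $20,475.00
Associate: 92.7 × $285 = $26,419.50
Law clerk: 113.3 × $95 = $10,763.50
Subtotal: $66,045.00 + $20,475.00 + $26,419.50 + $10,763.50 = $123,703.00
Travel: 28.8 × ($95 ÷ 2) = 28.8 × $47.50 = $1,368.00
Total: $123,703.00 + $1,368.00 = $125,071.00

$125,071.00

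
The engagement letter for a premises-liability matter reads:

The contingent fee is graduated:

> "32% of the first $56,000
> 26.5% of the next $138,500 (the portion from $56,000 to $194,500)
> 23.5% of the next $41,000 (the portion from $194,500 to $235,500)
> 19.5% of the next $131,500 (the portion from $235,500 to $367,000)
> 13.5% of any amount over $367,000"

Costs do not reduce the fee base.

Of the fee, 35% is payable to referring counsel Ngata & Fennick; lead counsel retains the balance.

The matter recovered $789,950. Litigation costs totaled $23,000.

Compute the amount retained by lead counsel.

Fee base is the gross recovery, $789,950; costs are reimbursed separately.
First $56,000 at 32% = $17,920.00
Next $138,500 at 26.5% = $36,702.50
Next $41,000 at 23.5% = $9,635.00
Next $131,500 at 19.5% = $25,642.50
Remaining $422,950 at 13.5% = $57,098.25
Fee: $17,920.00 + $36,702.50 + $9,635.00 + $25,642.50 + $57,098.25 = $146,998.25
Referral share: 35% of $146,998.25 = $51,449.39; lead counsel retains $146,998.25 − $51,449.39 = $95,548.86.

$95,548.86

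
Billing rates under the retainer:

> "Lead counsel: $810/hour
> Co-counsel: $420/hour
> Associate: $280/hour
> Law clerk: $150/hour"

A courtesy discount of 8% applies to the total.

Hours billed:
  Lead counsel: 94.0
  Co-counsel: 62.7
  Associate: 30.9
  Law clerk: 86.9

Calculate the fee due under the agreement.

Lead counsel: 94.0 × $810 = $76,140.00
Co-counsel: 62.7 × $420 = $26,334.00
Associate: 30.9 × $280 = $8,652.00
Law clerk: 86.9 × $150 = $13,035.00
Subtotal: $124,161.00
Less 8% discount: −$9,932.88
Total: $124,161.00 − $9,932.88 = $114,228.12

$114,228.12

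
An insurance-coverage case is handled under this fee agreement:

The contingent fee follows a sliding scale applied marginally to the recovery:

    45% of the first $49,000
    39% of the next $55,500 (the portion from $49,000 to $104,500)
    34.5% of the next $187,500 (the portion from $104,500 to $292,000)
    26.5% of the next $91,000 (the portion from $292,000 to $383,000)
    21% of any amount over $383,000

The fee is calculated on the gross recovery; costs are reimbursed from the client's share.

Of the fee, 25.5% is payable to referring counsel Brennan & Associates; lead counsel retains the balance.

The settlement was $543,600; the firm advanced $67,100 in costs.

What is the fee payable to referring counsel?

$42,386.99

Fee base is the gross recovery, $543,600; costs are reimbursed separately.
First $49,000 at 45% = $22,050.00
Next $55,500 at 39% = $21,645.00
Next $187,500 at 34.5% = $64,687.50
Next $91,000 at 26.5% = $24,115.00
Remaining $160,600 at 21% = $33,726.00
Fee: $22,050.00 + $21,645.00 + $64,687.50 + $24,115.00 + $33,726.00 = $166,223.50
Referral share: 25.5% of $166,223.50 = $42,386.99; lead counsel retains $166,223.50 − $42,386.99 = $123,836.51.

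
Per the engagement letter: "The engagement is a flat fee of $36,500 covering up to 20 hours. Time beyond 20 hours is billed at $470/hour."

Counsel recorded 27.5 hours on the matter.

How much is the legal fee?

$40,025.00

Flat fee: $36,500.00
Excess hours: 27.5 − 20 = 7.5
Overrun: 7.5 × $470 = $3,525.00
Total: $36,500.00 + $3,525.00 = $40,025.00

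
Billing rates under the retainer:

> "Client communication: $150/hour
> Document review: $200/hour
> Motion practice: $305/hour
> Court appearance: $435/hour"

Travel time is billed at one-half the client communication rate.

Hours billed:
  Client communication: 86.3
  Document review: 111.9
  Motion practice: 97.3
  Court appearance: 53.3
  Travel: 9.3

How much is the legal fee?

$88,884.50

Client communication: 86.3 × $150 = $12,945.00
Document review: 111.9 × $200 = $22,380.00
Motion practice: 97.3 × $305 = $29,676.50
Court appearance: 53.3 × $435 = $23,185.50
Subtotal: $12,945.00 + $22,380.00 + $29,676.50 + $23,185.50 = $88,187.00
Travel: 9.3 × ($150 ÷ 2) = 9.3 × $75.00 = $697.50
Total: $88,187.00 + $697.50 = $88,884.50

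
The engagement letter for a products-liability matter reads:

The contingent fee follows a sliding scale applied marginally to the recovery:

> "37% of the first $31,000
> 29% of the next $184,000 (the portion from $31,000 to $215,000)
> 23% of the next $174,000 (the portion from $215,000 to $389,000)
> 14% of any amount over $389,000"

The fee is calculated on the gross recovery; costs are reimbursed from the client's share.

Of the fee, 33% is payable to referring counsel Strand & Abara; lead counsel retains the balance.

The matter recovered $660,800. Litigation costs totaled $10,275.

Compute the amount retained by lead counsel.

$95,744.34

Fee base is the gross recovery, $660,800; costs are reimbursed separately.
First $31,000 at 37% = $11,470.00
Next $184,000 at 29% = $53,360.00
Next $174,000 at 23% = $40,020.00
Remaining $271,800 at 14% = $38,052.00
Fee: $11,470.00 + $53,360.00 + $40,020.00 + $38,052.00 = $142,902.00
Referral share: 33% of $142,902.00 = $47,157.66; lead counsel retains $142,902.00 − $47,157.66 = $95,744.34.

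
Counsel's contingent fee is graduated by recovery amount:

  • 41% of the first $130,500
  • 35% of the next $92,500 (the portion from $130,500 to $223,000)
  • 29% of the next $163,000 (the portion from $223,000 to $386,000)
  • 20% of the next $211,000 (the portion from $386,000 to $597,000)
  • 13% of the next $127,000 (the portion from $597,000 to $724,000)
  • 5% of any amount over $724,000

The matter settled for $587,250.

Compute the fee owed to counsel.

First $130,500 at 41% = $53,505.00
Next $92,500 at 35% = $32,375.00
Next $163,000 at 29% = $47,270.00
Remaining $201,250 at 20% = $40,250.00
Fee: $53,505.00 + $32,375.00 + $47,270.00 + $40,250.00 = $173,400.00

$173,400.00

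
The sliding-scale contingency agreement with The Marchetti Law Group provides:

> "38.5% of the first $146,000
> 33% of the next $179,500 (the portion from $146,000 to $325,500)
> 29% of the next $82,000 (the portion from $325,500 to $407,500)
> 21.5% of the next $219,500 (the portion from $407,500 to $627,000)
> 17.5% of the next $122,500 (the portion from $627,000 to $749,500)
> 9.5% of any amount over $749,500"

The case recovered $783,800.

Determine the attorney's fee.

$211,113.50

First $146,000 at 38.5% = $56,210.00
Next $179,500 at 33% = $59,235.00
Next $82,000 at 29% = $23,780.00
Next $219,500 at 21.5% = $47,192.50
Next $122,500 at 17.5% = $21,437.50
Remaining $34,300 at 9.5% = $3,258.50
Fee: $56,210.00 + $59,235.00 + $23,780.00 + $47,192.50 + $21,437.50 + $3,258.50 = $211,113.50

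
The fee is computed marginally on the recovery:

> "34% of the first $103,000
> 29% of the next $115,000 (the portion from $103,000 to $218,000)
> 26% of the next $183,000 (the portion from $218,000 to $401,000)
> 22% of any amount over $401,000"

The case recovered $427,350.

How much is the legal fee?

First $103,000 at 34% = $35,020.00
Next $115,000 at 29% = $33,350.00
Next $183,000 at 26% = $47,580.00
Remaining $26,350 at 22% = $5,797.00
Fee: $35,020.00 + $33,350.00 + $47,580.00 + $5,797.00 = $121,747.00

$121,747.00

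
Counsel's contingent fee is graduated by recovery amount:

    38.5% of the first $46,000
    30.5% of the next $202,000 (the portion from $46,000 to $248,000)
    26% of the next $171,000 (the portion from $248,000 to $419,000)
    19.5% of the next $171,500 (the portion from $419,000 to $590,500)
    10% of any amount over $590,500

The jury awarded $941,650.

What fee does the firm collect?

First $46,000 at 38.5% = $17,710.00
Next $202,000 at 30.5% = $61,610.00
Next $171,000 at 26% = $44,460.00
Next $171,500 at 19.5% = $33,442.50
Remaining $351,150 at 10% = $35,115.00
Fee: $17,710.00 + $61,610.00 + $44,460.00 + $33,442.50 + $35,115.00 = $192,337.50

$192,337.50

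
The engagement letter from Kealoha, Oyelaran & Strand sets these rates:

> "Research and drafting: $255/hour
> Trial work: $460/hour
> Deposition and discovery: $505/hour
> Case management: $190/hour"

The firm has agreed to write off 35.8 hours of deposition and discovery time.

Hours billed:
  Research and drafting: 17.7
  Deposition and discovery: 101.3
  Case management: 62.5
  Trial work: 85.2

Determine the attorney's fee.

Research and drafting: 17.7 × $255 = $4,513.50
Trial work: 85.2 × $460 = $39,192.00
Deposition and discovery: 101.3 × $505 = $51,156.50
Case management: 62.5 × $190 = $11,875.00
Subtotal: $106,737.00
Write-off: 35.8 × $505 = $18,079.00
Total: $106,737.00 − $18,079.00 = $88,658.00

$88,658.00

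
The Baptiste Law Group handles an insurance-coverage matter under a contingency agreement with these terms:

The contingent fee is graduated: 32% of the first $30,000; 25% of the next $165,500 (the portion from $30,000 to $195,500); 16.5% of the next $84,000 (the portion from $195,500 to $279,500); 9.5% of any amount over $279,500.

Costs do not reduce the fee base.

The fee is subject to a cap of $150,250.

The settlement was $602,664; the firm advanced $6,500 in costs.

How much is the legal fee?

$95,535.58

Fee base is the gross recovery, $602,664; costs are reimbursed separately.
First $30,000 at 32% = $9,600.00
Next $165,500 at 25% = $41,375.00
Next $84,000 at 16.5% = $13,860.00
Remaining $323,164 at 9.5% = $30,700.58
Fee: $9,600.00 + $41,375.00 + $13,860.00 + $30,700.58 = $95,535.58
$95,535.58 is under the $150,250 cap.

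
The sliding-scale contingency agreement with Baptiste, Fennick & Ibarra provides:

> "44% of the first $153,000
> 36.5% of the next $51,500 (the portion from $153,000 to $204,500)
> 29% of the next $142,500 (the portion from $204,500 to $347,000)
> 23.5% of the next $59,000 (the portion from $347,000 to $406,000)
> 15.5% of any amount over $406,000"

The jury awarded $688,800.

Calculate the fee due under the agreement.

$185,141.50

First $153,000 at 44% = $67,320.00
Next $51,500 at 36.5% = $18,797.50
Next $142,500 at 29% = $41,325.00
Next $59,000 at 23.5% = $13,865.00
Remaining $282,800 at 15.5% = $43,834.00
Fee: $67,320.00 + $18,797.50 + $41,325.00 + $13,865.00 + $43,834.00 = $185,141.50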